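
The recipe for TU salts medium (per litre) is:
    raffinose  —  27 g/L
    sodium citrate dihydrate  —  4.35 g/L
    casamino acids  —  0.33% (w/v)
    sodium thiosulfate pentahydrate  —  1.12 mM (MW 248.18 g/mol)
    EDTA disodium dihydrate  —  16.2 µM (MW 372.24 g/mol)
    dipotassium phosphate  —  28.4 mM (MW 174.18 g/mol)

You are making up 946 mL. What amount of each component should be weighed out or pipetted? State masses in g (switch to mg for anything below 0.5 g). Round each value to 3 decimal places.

Target volume = 946 mL = 0.946 L.
raffinose: 27 g/L × 0.946 L = 25.542 g
sodium citrate dihydrate: 4.35 g/L × 0.946 L = 4.115 g
casamino acids: 0.33 g per 100 mL × 946 mL ÷ 100 = 3.122 g
sodium thiosulfate pentahydrate: 1.12 mmol/L × 248.18 mg/mmol × 0.946 L = 262.952 mg
EDTA disodium dihydrate: 16.2 µmol/L × 372.24 g/mol × 0.946 L ÷ 1000 = 5.705 mg
dipotassium phosphate: 28.4 mmol/L × 174.18 g/mol × 0.946 L ÷ 1000 = 4.680 g

raffinose 25.542 g; sodium citrate dihydrate 4.115 g; casamino acids 3.122 g; sodium thiosulfate pentahydrate 262.952 mg; EDTA disodium dihydrate 5.705 mg; dipotassium phosphate 4.680 g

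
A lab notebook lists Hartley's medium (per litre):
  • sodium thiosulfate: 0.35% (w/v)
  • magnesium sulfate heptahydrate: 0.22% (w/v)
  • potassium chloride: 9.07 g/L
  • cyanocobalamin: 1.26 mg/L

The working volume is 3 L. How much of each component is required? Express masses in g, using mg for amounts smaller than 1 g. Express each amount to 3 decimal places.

Scale factor relative to 1 L: 3.
sodium thiosulfate: 0.35 g per 100 mL × 3000 mL ÷ 100 = 10.500 g
magnesium sulfate heptahydrate: 0.22 g per 100 mL × 3000 mL ÷ 100 = 6.600 g
potassium chloride: 9.07 g/L × 3 L = 27.210 g
cyanocobalamin: 1.26 mg/L × 3 L = 3.780 mg

sodium thiosulfate 10.500 g; magnesium sulfate heptahydrate 6.600 g; potassium chloride 27.210 g; cyanocobalamin 3.780 mg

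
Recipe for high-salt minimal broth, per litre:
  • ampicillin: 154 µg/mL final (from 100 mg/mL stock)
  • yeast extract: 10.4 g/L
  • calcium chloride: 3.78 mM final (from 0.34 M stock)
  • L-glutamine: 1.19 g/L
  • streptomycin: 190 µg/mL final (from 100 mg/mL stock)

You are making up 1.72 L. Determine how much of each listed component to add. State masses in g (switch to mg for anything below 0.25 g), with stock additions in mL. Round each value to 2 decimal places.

Working volume: 1.72 L.
ampicillin: dilute stock: 154 µg/mL × 1720 mL ÷ 100000 µg/mL = 2.65 mL
yeast extract: 10.4 g/L × 1.72 L = 17.89 g
calcium chloride: dilute stock: 3.78 mM × 1720 mL ÷ 340 mM = 19.12 mL
L-glutamine: 1.19 g/L × 1.72 L = 2.05 g
streptomycin: V = C2·V2/C1 = 190 µg/mL × 1720 mL ÷ 100000 µg/mL = 3.27 mL

ampicillin 2.65 mL; yeast extract 17.89 g; calcium chloride 19.12 mL; L-glutamine 2.05 g; streptomycin 3.27 mL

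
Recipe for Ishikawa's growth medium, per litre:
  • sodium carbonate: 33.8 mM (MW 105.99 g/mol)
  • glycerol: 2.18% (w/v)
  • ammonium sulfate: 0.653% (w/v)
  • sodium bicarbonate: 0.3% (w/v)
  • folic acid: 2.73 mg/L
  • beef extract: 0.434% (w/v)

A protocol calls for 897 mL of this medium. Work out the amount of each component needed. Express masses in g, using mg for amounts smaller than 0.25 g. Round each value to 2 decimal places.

Working volume: 897 mL = 0.897 L.
sodium carbonate: 33.8 mmol/L × 105.99 g/mol × 0.897 L ÷ 1000 = 3.21 g
glycerol: 2.18% w/v = 21.8 g/L → 21.8 × 0.897 L = 19.55 g
ammonium sulfate: 0.653 g per 100 mL × 897 mL ÷ 100 = 5.86 g
sodium bicarbonate: 0.3% w/v = 3 g/L → 3 × 0.897 L = 2.69 g
folic acid: 2.73 mg/L × 0.897 L = 2.45 mg
beef extract: 0.434% w/v = 4.34 g/L → 4.34 × 0.897 L = 3.89 g

sodium carbonate 3.21 g; glycerol 19.55 g; ammonium sulfate 5.86 g; sodium bicarbonate 2.69 g; folic acid 2.45 mg; beef extract 3.89 g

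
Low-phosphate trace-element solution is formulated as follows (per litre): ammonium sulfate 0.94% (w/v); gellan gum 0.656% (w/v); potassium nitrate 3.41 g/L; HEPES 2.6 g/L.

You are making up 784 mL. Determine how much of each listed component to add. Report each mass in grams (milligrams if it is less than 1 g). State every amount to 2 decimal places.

Target volume = 784 mL = 0.784 L.
ammonium sulfate: 0.94% w/v = 9.4 g/L → 9.4 × 0.784 L = 7.37 g
gellan gum: 0.656% w/v = 6.56 g/L → 6.56 × 0.784 L = 5.14 g
potassium nitrate: 3.41 g/L × 0.784 L = 2.67 g
HEPES: 2.6 g/L × 0.784 L = 2.04 g

ammonium sulfate 7.37 g; gellan gum 5.14 g; potassium nitrate 2.67 g; HEPES 2.04 g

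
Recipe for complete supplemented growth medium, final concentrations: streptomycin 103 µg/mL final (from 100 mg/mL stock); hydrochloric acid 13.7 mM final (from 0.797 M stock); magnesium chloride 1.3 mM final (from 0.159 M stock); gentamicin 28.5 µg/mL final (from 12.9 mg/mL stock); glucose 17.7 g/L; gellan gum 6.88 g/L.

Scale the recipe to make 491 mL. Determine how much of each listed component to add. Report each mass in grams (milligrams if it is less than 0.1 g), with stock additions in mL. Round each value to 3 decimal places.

streptomycin 0.506 mL; hydrochloric acid 8.440 mL; magnesium chloride 4.014 mL; gentamicin 1.085 mL; glucose 8.691 g; gellan gum 3.378 g

Target volume = 491 mL = 0.491 L.
streptomycin: V = C2·V2/C1 = 103 µg/mL × 491 mL ÷ 100000 µg/mL = 0.506 mL
hydrochloric acid: V = C2·V2/C1 = 13.7 mM × 491 mL ÷ 797 mM = 8.440 mL
magnesium chloride: dilute stock: 1.3 mM × 491 mL ÷ 159 mM = 4.014 mL
gentamicin: C1V1 = C2V2 → 28.5 µg/mL × 491 mL ÷ 12900 µg/mL = 1.085 mL
glucose: 17.7 g/L × 0.491 L = 8.691 g
gellan gum: 6.88 g/L × 0.491 L = 3.378 g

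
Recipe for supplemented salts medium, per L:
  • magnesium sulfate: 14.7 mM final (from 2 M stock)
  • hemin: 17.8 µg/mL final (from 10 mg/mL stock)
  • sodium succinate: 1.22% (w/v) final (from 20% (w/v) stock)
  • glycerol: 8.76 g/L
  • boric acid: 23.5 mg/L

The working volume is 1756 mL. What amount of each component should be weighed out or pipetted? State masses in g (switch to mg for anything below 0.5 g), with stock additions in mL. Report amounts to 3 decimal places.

magnesium sulfate 12.907 mL; hemin 3.126 mL; sodium succinate 107.116 mL; glycerol 15.383 g; boric acid 41.266 mg

Target volume = 1756 mL = 1.756 L.
magnesium sulfate: V = C2·V2/C1 = 14.7 mM × 1756 mL ÷ 2000 mM = 12.907 mL
hemin: dilute stock: 17.8 µg/mL × 1756 mL ÷ 10000 µg/mL = 3.126 mL
sodium succinate: C1V1 = C2V2 → 1.22% ÷ 20% × 1756 mL = 107.116 mL
glycerol: 8.76 g/L × 1.756 L = 15.383 g
boric acid: 23.5 mg/L × 1.756 L = 41.266 mg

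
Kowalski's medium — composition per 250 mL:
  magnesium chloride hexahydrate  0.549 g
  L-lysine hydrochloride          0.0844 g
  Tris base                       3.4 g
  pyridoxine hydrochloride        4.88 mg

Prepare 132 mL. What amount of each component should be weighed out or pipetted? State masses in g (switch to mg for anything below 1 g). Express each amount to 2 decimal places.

Scale factor = 132 mL / 250 mL = 0.528.
magnesium chloride hexahydrate: 0.549 g × (132 mL / 250 mL) = 0.289872 g = 289.87 mg
L-lysine hydrochloride: 0.0844 g × (132 mL / 250 mL) = 0.0445632 g = 44.56 mg
Tris base: 3.4 g × (132 mL / 250 mL) = 1.80 g
pyridoxine hydrochloride: 4.88 mg × (132 mL / 250 mL) = 2.58 mg

magnesium chloride hexahydrate 289.87 mg; L-lysine hydrochloride 44.56 mg; Tris base 1.80 g; pyridoxine hydrochloride 2.58 mg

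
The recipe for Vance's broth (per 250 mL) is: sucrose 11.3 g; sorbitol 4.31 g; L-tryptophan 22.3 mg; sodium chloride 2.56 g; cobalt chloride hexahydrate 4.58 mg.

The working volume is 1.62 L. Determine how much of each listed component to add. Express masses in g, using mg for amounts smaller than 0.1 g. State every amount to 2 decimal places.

sucrose 73.22 g; sorbitol 27.93 g; L-tryptophan 0.14 g; sodium chloride 16.59 g; cobalt chloride hexahydrate 29.68 mg

Scale factor = 1620 mL / 250 mL = 6.48.
sucrose: 11.3 g × (1620 mL / 250 mL) = 73.22 g
sorbitol: 4.31 g × (1620 mL / 250 mL) = 27.93 g
L-tryptophan: 22.3 mg × (1620 mL / 250 mL) = 144.504 mg = 0.14 g
sodium chloride: 2.56 g × (1620 mL / 250 mL) = 16.59 g
cobalt chloride hexahydrate: 4.58 mg × (1620 mL / 250 mL) = 29.68 mg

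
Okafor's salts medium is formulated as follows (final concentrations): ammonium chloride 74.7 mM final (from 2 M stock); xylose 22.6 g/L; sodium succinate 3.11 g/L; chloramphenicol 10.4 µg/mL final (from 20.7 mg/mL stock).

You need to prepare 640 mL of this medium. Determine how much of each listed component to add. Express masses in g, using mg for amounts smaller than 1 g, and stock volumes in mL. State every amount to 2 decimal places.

Working volume: 640 mL = 0.64 L.
ammonium chloride: dilute stock: 74.7 mM × 640 mL ÷ 2000 mM = 23.90 mL
xylose: 22.6 g/L × 0.64 L = 14.46 g
sodium succinate: 3.11 g/L × 0.64 L = 1.99 g
chloramphenicol: dilute stock: 10.4 µg/mL × 640 mL ÷ 20700 µg/mL = 0.32 mL

ammonium chloride 23.90 mL; xylose 14.46 g; sodium succinate 1.99 g; chloramphenicol 0.32 mL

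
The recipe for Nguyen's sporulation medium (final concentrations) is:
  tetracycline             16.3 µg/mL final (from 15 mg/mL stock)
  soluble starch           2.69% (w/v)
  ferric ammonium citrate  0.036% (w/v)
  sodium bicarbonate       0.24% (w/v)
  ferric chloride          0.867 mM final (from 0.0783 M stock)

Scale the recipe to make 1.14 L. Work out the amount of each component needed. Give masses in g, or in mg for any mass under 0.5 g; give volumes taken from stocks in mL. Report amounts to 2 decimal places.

Working volume: 1.14 L.
tetracycline: dilute stock: 16.3 µg/mL × 1140 mL ÷ 15000 µg/mL = 1.24 mL
soluble starch: 2.69 g per 100 mL × 1140 mL ÷ 100 = 30.67 g
ferric ammonium citrate: 0.036% w/v = 0.36 g/L → 0.36 × 1.14 L = 0.4104 g = 410.40 mg
sodium bicarbonate: 0.24% w/v = 2.4 g/L → 2.4 × 1.14 L = 2.74 g
ferric chloride: C1V1 = C2V2 → 0.867 mM × 1140 mL ÷ 78.3 mM = 12.62 mL

tetracycline 1.24 mL; soluble starch 30.67 g; ferric ammonium citrate 410.40 mg; sodium bicarbonate 2.74 g; ferric chloride 12.62 mL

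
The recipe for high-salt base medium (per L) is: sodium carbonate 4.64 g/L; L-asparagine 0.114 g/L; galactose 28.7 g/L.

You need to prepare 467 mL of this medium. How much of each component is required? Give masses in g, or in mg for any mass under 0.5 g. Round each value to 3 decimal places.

sodium carbonate 2.167 g; L-asparagine 53.238 mg; galactose 13.403 g

Scale factor relative to 1 L: 0.467.
sodium carbonate: 4.64 g/L × 0.467 L = 2.167 g
L-asparagine: 0.114 g/L × 0.467 L = 0.053238 g = 53.238 mg
galactose: 28.7 g/L × 0.467 L = 13.403 g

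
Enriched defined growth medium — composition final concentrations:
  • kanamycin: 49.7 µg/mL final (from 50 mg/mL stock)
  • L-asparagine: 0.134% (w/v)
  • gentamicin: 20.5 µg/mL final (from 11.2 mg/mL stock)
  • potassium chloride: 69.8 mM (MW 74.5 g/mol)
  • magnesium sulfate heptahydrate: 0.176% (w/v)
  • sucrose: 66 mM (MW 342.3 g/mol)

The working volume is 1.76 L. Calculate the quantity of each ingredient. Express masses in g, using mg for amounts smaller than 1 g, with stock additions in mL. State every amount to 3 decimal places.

Working volume: 1.76 L.
kanamycin: dilute stock: 49.7 µg/mL × 1760 mL ÷ 50000 µg/mL = 1.749 mL
L-asparagine: 0.134 g per 100 mL × 1760 mL ÷ 100 = 2.358 g
gentamicin: C1V1 = C2V2 → 20.5 µg/mL × 1760 mL ÷ 11200 µg/mL = 3.221 mL
potassium chloride: 69.8 mmol/L × 74.5 g/mol × 1.76 L ÷ 1000 = 9.152 g
magnesium sulfate heptahydrate: 0.176% w/v = 1.76 g/L → 1.76 × 1.76 L = 3.098 g
sucrose: 66 mmol/L × 342.3 g/mol × 1.76 L ÷ 1000 = 39.762 g

kanamycin 1.749 mL; L-asparagine 2.358 g; gentamicin 3.221 mL; potassium chloride 9.152 g; magnesium sulfate heptahydrate 3.098 g; sucrose 39.762 g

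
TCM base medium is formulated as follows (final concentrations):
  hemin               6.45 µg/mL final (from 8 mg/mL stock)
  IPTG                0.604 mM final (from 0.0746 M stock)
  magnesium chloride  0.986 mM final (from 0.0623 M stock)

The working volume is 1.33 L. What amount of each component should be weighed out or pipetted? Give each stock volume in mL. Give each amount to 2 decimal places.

Scale factor relative to 1 L: 1.33.
hemin: V = C2·V2/C1 = 6.45 µg/mL × 1330 mL ÷ 8000 µg/mL = 1.07 mL
IPTG: C1V1 = C2V2 → 0.604 mM × 1330 mL ÷ 74.6 mM = 10.77 mL
magnesium chloride: V = C2·V2/C1 = 0.986 mM × 1330 mL ÷ 62.3 mM = 21.05 mL

hemin 1.07 mL; IPTG 10.77 mL; magnesium chloride 21.05 mL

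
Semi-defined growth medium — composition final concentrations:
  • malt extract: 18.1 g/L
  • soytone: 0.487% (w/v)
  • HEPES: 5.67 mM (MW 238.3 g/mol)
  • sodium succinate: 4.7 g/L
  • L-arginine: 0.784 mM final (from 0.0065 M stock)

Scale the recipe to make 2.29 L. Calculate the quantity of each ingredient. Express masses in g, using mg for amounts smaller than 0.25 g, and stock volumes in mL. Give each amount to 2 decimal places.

Working volume: 2.29 L.
malt extract: 18.1 g/L × 2.29 L = 41.45 g
soytone: 0.487 g per 100 mL × 2290 mL ÷ 100 = 11.15 g
HEPES: 5.67 mmol/L × 238.3 g/mol × 2.29 L ÷ 1000 = 3.09 g
sodium succinate: 4.7 g/L × 2.29 L = 10.76 g
L-arginine: V = C2·V2/C1 = 0.784 mM × 2290 mL ÷ 6.5 mM = 276.21 mL

malt extract 41.45 g; soytone 11.15 g; HEPES 3.09 g; sodium succinate 10.76 g; L-arginine 276.21 mL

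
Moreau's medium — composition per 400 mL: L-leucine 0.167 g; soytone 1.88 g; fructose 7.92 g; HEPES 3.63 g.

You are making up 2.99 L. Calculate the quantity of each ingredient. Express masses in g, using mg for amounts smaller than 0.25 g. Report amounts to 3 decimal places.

L-leucine 1.248 g; soytone 14.053 g; fructose 59.202 g; HEPES 27.134 g

Ratio of target to recipe volume: 2990 / 400 = 7.475.
L-leucine: 0.167 g × (2990 mL / 400 mL) = 1.248 g
soytone: 1.88 g × (2990 mL / 400 mL) = 14.053 g
fructose: 7.92 g × (2990 mL / 400 mL) = 59.202 g
HEPES: 3.63 g × (2990 mL / 400 mL) = 27.134 g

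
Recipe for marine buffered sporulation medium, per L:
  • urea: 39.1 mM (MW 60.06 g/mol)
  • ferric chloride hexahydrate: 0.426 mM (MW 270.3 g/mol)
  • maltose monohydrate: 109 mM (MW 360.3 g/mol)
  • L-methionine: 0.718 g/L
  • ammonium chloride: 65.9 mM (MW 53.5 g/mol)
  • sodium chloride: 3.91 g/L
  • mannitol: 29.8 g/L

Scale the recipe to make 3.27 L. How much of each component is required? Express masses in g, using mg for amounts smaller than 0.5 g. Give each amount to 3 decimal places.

urea 7.679 g; ferric chloride hexahydrate 376.533 mg; maltose monohydrate 128.422 g; L-methionine 2.348 g; ammonium chloride 11.529 g; sodium chloride 12.786 g; mannitol 97.446 g

Scale factor relative to 1 L: 3.27.
urea: 39.1 mmol/L × 60.06 g/mol × 3.27 L ÷ 1000 = 7.679 g
ferric chloride hexahydrate: 0.426 mmol/L × 270.3 mg/mmol × 3.27 L = 376.533 mg
maltose monohydrate: 109 mmol/L × 360.3 g/mol × 3.27 L ÷ 1000 = 128.422 g
L-methionine: 0.718 g/L × 3.27 L = 2.348 g
ammonium chloride: 65.9 mmol/L × 53.5 g/mol × 3.27 L ÷ 1000 = 11.529 g
sodium chloride: 3.91 g/L × 3.27 L = 12.786 g
mannitol: 29.8 g/L × 3.27 L = 97.446 g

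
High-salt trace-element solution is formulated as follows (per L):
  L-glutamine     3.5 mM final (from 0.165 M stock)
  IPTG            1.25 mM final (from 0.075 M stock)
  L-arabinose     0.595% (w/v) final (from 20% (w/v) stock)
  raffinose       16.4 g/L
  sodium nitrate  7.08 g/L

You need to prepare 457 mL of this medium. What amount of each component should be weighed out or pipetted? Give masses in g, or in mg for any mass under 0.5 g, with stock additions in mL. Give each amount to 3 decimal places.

Target volume = 457 mL = 0.457 L.
L-glutamine: C1V1 = C2V2 → 3.5 mM × 457 mL ÷ 165 mM = 9.694 mL
IPTG: dilute stock: 1.25 mM × 457 mL ÷ 75 mM = 7.617 mL
L-arabinose: dilute stock: 0.595% ÷ 20% × 457 mL = 13.596 mL
raffinose: 16.4 g/L × 0.457 L = 7.495 g
sodium nitrate: 7.08 g/L × 0.457 L = 3.236 g

L-glutamine 9.694 mL; IPTG 7.617 mL; L-arabinose 13.596 mL; raffinose 7.495 g; sodium nitrate 3.236 g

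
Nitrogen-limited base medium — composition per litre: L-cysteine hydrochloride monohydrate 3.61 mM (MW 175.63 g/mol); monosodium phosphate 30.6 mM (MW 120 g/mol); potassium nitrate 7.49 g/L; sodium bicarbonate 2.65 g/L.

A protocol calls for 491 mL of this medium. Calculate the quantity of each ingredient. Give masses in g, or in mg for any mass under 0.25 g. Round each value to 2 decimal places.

L-cysteine hydrochloride monohydrate 0.31 g; monosodium phosphate 1.80 g; potassium nitrate 3.68 g; sodium bicarbonate 1.30 g

Working volume: 491 mL = 0.491 L.
L-cysteine hydrochloride monohydrate: 3.61 mmol/L × 175.63 g/mol × 0.491 L ÷ 1000 = 0.31 g
monosodium phosphate: 30.6 mmol/L × 120 g/mol × 0.491 L ÷ 1000 = 1.80 g
potassium nitrate: 7.49 g/L × 0.491 L = 3.68 g
sodium bicarbonate: 2.65 g/L × 0.491 L = 1.30 g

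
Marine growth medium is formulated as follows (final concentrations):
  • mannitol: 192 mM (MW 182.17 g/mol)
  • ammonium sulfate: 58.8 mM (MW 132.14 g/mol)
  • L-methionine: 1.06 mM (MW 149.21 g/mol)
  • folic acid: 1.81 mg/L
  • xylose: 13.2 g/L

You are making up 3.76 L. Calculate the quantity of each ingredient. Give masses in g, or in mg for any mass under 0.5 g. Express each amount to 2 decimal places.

Scale factor relative to 1 L: 3.76.
mannitol: 192 mmol/L × 182.17 g/mol × 3.76 L ÷ 1000 = 131.51 g
ammonium sulfate: 58.8 mmol/L × 132.14 g/mol × 3.76 L ÷ 1000 = 29.21 g
L-methionine: 1.06 mmol/L × 149.21 g/mol × 3.76 L ÷ 1000 = 0.59 g
folic acid: 1.81 mg/L × 3.76 L = 6.81 mg
xylose: 13.2 g/L × 3.76 L = 49.63 g

mannitol 131.51 g; ammonium sulfate 29.21 g; L-methionine 0.59 g; folic acid 6.81 mg; xylose 49.63 g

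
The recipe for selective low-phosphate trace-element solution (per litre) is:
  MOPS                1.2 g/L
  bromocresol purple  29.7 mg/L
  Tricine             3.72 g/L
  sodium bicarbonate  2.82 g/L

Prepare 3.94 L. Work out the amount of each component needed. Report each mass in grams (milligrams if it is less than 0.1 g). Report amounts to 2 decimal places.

Scale factor relative to 1 L: 3.94.
MOPS: 1.2 g/L × 3.94 L = 4.73 g
bromocresol purple: 29.7 mg/L × 3.94 L = 117.018 mg = 0.12 g
Tricine: 3.72 g/L × 3.94 L = 14.66 g
sodium bicarbonate: 2.82 g/L × 3.94 L = 11.11 g

MOPS 4.73 g; bromocresol purple 0.12 g; Tricine 14.66 g; sodium bicarbonate 11.11 g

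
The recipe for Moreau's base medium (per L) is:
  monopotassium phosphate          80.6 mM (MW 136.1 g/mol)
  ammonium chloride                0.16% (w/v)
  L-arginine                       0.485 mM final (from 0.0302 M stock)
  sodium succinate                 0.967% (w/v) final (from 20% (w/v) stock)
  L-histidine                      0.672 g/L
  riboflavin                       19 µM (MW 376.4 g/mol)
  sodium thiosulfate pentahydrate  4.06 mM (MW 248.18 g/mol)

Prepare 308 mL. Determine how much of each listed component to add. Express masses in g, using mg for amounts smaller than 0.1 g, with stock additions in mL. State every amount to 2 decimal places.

monopotassium phosphate 3.38 g; ammonium chloride 0.49 g; L-arginine 4.95 mL; sodium succinate 14.89 mL; L-histidine 0.21 g; riboflavin 2.20 mg; sodium thiosulfate pentahydrate 0.31 g

Working volume: 308 mL = 0.308 L.
monopotassium phosphate: 80.6 mmol/L × 136.1 g/mol × 0.308 L ÷ 1000 = 3.38 g
ammonium chloride: 0.16 g per 100 mL × 308 mL ÷ 100 = 0.49 g
L-arginine: C1V1 = C2V2 → 0.485 mM × 308 mL ÷ 30.2 mM = 4.95 mL
sodium succinate: dilute stock: 0.967% ÷ 20% × 308 mL = 14.89 mL
L-histidine: 0.672 g/L × 0.308 L = 0.21 g
riboflavin: 19 µmol/L × 376.4 g/mol × 0.308 L ÷ 1000 = 2.20 mg
sodium thiosulfate pentahydrate: 4.06 mmol/L × 248.18 g/mol × 0.308 L ÷ 1000 = 0.31 g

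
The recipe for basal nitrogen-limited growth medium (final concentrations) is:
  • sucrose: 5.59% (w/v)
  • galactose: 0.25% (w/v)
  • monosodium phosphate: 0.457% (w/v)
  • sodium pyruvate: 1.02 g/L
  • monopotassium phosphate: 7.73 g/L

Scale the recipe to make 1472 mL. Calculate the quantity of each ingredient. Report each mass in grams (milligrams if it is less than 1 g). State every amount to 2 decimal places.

Working volume: 1472 mL = 1.472 L.
sucrose: 5.59% w/v = 55.9 g/L → 55.9 × 1.472 L = 82.28 g
galactose: 0.25% w/v = 2.5 g/L → 2.5 × 1.472 L = 3.68 g
monosodium phosphate: 0.457% w/v = 4.57 g/L → 4.57 × 1.472 L = 6.73 g
sodium pyruvate: 1.02 g/L × 1.472 L = 1.50 g
monopotassium phosphate: 7.73 g/L × 1.472 L = 11.38 g

sucrose 82.28 g; galactose 3.68 g; monosodium phosphate 6.73 g; sodium pyruvate 1.50 g; monopotassium phosphate 11.38 g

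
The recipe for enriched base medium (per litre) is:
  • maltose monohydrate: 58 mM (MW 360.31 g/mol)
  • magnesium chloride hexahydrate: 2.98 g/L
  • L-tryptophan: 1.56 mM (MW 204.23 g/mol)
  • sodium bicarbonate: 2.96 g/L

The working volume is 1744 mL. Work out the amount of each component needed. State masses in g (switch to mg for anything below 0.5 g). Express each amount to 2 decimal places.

maltose monohydrate 36.45 g; magnesium chloride hexahydrate 5.20 g; L-tryptophan 0.56 g; sodium bicarbonate 5.16 g

Working volume: 1744 mL = 1.744 L.
maltose monohydrate: 58 mmol/L × 360.31 g/mol × 1.744 L ÷ 1000 = 36.45 g
magnesium chloride hexahydrate: 2.98 g/L × 1.744 L = 5.20 g
L-tryptophan: 1.56 mmol/L × 204.23 g/mol × 1.744 L ÷ 1000 = 0.56 g
sodium bicarbonate: 2.96 g/L × 1.744 L = 5.16 g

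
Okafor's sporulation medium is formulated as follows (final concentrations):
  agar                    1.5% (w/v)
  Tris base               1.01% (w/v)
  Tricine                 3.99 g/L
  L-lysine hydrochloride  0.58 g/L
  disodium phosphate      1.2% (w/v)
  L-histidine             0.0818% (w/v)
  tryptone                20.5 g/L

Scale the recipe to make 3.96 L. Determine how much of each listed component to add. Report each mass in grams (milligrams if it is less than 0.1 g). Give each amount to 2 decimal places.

agar 59.40 g; Tris base 40.00 g; Tricine 15.80 g; L-lysine hydrochloride 2.30 g; disodium phosphate 47.52 g; L-histidine 3.24 g; tryptone 81.18 g

Scale factor relative to 1 L: 3.96.
agar: 1.5 g per 100 mL × 3960 mL ÷ 100 = 59.40 g
Tris base: 1.01% w/v = 10.1 g/L → 10.1 × 3.96 L = 40.00 g
Tricine: 3.99 g/L × 3.96 L = 15.80 g
L-lysine hydrochloride: 0.58 g/L × 3.96 L = 2.30 g
disodium phosphate: 1.2 g per 100 mL × 3960 mL ÷ 100 = 47.52 g
L-histidine: 0.0818 g per 100 mL × 3960 mL ÷ 100 = 3.24 g
tryptone: 20.5 g/L × 3.96 L = 81.18 g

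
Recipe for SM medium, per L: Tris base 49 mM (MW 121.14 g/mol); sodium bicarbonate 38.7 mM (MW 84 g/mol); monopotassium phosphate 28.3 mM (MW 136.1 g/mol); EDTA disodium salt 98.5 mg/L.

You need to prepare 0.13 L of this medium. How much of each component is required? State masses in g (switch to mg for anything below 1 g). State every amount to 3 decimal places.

Scale factor relative to 1 L: 0.13.
Tris base: 49 mmol/L × 121.14 mg/mmol × 0.13 L = 771.662 mg
sodium bicarbonate: 38.7 mmol/L × 84 mg/mmol × 0.13 L = 422.604 mg
monopotassium phosphate: 28.3 mmol/L × 136.1 mg/mmol × 0.13 L = 500.712 mg
EDTA disodium salt: 98.5 mg/L × 0.13 L = 12.805 mg

Tris base 771.662 mg; sodium bicarbonate 422.604 mg; monopotassium phosphate 500.712 mg; EDTA disodium salt 12.805 mg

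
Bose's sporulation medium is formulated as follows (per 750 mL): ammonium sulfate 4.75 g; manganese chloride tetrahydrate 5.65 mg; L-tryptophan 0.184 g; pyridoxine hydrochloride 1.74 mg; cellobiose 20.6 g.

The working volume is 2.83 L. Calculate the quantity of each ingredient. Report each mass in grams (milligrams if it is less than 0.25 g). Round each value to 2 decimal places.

ammonium sulfate 17.92 g; manganese chloride tetrahydrate 21.32 mg; L-tryptophan 0.69 g; pyridoxine hydrochloride 6.57 mg; cellobiose 77.73 g

Ratio of target to recipe volume: 2830 / 750 = 3.77333.
ammonium sulfate: 4.75 g × (2830 mL / 750 mL) = 17.92 g
manganese chloride tetrahydrate: 5.65 mg × (2830 mL / 750 mL) = 21.32 mg
L-tryptophan: 0.184 g × (2830 mL / 750 mL) = 0.69 g
pyridoxine hydrochloride: 1.74 mg × (2830 mL / 750 mL) = 6.57 mg
cellobiose: 20.6 g × (2830 mL / 750 mL) = 77.73 g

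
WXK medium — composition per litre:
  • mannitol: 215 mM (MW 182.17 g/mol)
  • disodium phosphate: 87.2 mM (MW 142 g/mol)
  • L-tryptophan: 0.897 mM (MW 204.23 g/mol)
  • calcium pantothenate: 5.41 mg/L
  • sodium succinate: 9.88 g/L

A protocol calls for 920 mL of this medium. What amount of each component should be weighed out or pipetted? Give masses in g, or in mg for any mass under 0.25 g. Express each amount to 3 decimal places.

mannitol 36.033 g; disodium phosphate 11.392 g; L-tryptophan 168.539 mg; calcium pantothenate 4.977 mg; sodium succinate 9.090 g

Target volume = 920 mL = 0.92 L.
mannitol: 215 mmol/L × 182.17 g/mol × 0.92 L ÷ 1000 = 36.033 g
disodium phosphate: 87.2 mmol/L × 142 g/mol × 0.92 L ÷ 1000 = 11.392 g
L-tryptophan: 0.897 mmol/L × 204.23 mg/mmol × 0.92 L = 168.539 mg
calcium pantothenate: 5.41 mg/L × 0.92 L = 4.977 mg
sodium succinate: 9.88 g/L × 0.92 L = 9.090 g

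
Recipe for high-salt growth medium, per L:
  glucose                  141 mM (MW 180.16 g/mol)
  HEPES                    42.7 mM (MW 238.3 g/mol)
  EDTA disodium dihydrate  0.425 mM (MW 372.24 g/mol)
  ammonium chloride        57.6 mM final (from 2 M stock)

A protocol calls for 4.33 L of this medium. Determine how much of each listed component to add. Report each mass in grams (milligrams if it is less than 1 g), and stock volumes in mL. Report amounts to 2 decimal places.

glucose 109.99 g; HEPES 44.06 g; EDTA disodium dihydrate 685.01 mg; ammonium chloride 124.70 mL

Scale factor relative to 1 L: 4.33.
glucose: 141 mmol/L × 180.16 g/mol × 4.33 L ÷ 1000 = 109.99 g
HEPES: 42.7 mmol/L × 238.3 g/mol × 4.33 L ÷ 1000 = 44.06 g
EDTA disodium dihydrate: 0.425 mmol/L × 372.24 mg/mmol × 4.33 L = 685.01 mg
ammonium chloride: dilute stock: 57.6 mM × 4330 mL ÷ 2000 mM = 124.70 mL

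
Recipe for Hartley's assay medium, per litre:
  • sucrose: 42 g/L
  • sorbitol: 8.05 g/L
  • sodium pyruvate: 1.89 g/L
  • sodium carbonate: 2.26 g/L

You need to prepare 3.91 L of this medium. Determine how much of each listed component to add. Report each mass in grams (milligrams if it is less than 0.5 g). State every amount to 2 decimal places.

Working volume: 3.91 L.
sucrose: 42 g/L × 3.91 L = 164.22 g
sorbitol: 8.05 g/L × 3.91 L = 31.48 g
sodium pyruvate: 1.89 g/L × 3.91 L = 7.39 g
sodium carbonate: 2.26 g/L × 3.91 L = 8.84 g

sucrose 164.22 g; sorbitol 31.48 g; sodium pyruvate 7.39 g; sodium carbonate 8.84 g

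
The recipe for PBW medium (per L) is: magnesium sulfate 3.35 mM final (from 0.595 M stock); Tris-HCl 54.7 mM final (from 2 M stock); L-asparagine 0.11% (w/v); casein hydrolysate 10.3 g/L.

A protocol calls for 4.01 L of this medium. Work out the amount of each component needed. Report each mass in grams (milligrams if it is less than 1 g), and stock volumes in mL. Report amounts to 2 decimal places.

Working volume: 4.01 L.
magnesium sulfate: dilute stock: 3.35 mM × 4010 mL ÷ 595 mM = 22.58 mL
Tris-HCl: C1V1 = C2V2 → 54.7 mM × 4010 mL ÷ 2000 mM = 109.67 mL
L-asparagine: 0.11% w/v = 1.1 g/L → 1.1 × 4.01 L = 4.41 g
casein hydrolysate: 10.3 g/L × 4.01 L = 41.30 g

magnesium sulfate 22.58 mL; Tris-HCl 109.67 mL; L-asparagine 4.41 g; casein hydrolysate 41.30 g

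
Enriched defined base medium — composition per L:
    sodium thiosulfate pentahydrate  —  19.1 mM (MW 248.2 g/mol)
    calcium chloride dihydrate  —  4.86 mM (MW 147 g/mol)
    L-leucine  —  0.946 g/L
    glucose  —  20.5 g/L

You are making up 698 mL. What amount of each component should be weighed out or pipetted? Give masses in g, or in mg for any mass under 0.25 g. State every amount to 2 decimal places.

sodium thiosulfate pentahydrate 3.31 g; calcium chloride dihydrate 0.50 g; L-leucine 0.66 g; glucose 14.31 g

Working volume: 698 mL = 0.698 L.
sodium thiosulfate pentahydrate: 19.1 mmol/L × 248.2 g/mol × 0.698 L ÷ 1000 = 3.31 g
calcium chloride dihydrate: 4.86 mmol/L × 147 g/mol × 0.698 L ÷ 1000 = 0.50 g
L-leucine: 0.946 g/L × 0.698 L = 0.66 g
glucose: 20.5 g/L × 0.698 L = 14.31 g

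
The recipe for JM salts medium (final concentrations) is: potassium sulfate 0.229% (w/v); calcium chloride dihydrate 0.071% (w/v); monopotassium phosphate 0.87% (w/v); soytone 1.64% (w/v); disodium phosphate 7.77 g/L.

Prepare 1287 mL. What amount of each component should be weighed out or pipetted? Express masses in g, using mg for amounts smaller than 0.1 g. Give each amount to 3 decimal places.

Target volume = 1287 mL = 1.287 L.
potassium sulfate: 0.229 g per 100 mL × 1287 mL ÷ 100 = 2.947 g
calcium chloride dihydrate: 0.071% w/v = 0.71 g/L → 0.71 × 1.287 L = 0.914 g
monopotassium phosphate: 0.87 g per 100 mL × 1287 mL ÷ 100 = 11.197 g
soytone: 1.64 g per 100 mL × 1287 mL ÷ 100 = 21.107 g
disodium phosphate: 7.77 g/L × 1.287 L = 10.000 g

potassium sulfate 2.947 g; calcium chloride dihydrate 0.914 g; monopotassium phosphate 11.197 g; soytone 21.107 g; disodium phosphate 10.000 g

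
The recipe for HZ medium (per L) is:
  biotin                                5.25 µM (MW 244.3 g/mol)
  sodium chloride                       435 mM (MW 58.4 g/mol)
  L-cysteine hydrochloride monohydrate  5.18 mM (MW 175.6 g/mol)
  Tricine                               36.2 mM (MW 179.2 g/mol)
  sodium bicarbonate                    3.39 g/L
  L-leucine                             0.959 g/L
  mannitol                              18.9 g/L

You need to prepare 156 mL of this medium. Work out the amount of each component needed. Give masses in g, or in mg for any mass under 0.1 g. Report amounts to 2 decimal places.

biotin 0.20 mg; sodium chloride 3.96 g; L-cysteine hydrochloride monohydrate 0.14 g; Tricine 1.01 g; sodium bicarbonate 0.53 g; L-leucine 0.15 g; mannitol 2.95 g

Working volume: 156 mL = 0.156 L.
biotin: 5.25 µmol/L × 244.3 g/mol × 0.156 L ÷ 1000 = 0.20 mg
sodium chloride: 435 mmol/L × 58.4 g/mol × 0.156 L ÷ 1000 = 3.96 g
L-cysteine hydrochloride monohydrate: 5.18 mmol/L × 175.6 g/mol × 0.156 L ÷ 1000 = 0.14 g
Tricine: 36.2 mmol/L × 179.2 g/mol × 0.156 L ÷ 1000 = 1.01 g
sodium bicarbonate: 3.39 g/L × 0.156 L = 0.53 g
L-leucine: 0.959 g/L × 0.156 L = 0.15 g
mannitol: 18.9 g/L × 0.156 L = 2.95 g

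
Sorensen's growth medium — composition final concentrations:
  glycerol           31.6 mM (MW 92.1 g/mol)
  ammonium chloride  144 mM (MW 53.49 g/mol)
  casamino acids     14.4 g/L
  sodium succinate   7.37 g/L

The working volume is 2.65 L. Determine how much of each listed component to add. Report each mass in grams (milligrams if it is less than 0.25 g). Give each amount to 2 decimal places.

Scale factor relative to 1 L: 2.65.
glycerol: 31.6 mmol/L × 92.1 g/mol × 2.65 L ÷ 1000 = 7.71 g
ammonium chloride: 144 mmol/L × 53.49 g/mol × 2.65 L ÷ 1000 = 20.41 g
casamino acids: 14.4 g/L × 2.65 L = 38.16 g
sodium succinate: 7.37 g/L × 2.65 L = 19.53 g

glycerol 7.71 g; ammonium chloride 20.41 g; casamino acids 38.16 g; sodium succinate 19.53 g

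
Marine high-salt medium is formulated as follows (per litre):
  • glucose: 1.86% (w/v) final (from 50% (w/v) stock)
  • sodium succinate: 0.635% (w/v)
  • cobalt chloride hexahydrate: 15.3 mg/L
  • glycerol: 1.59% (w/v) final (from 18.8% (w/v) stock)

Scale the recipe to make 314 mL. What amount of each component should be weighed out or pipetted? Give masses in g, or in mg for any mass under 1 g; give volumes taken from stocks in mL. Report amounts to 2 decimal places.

Target volume = 314 mL = 0.314 L.
glucose: C1V1 = C2V2 → 1.86% ÷ 50% × 314 mL = 11.68 mL
sodium succinate: 0.635 g per 100 mL × 314 mL ÷ 100 = 1.99 g
cobalt chloride hexahydrate: 15.3 mg/L × 0.314 L = 4.80 mg
glycerol: C1V1 = C2V2 → 1.59% ÷ 18.8% × 314 mL = 26.56 mL

glucose 11.68 mL; sodium succinate 1.99 g; cobalt chloride hexahydrate 4.80 mg; glycerol 26.56 mL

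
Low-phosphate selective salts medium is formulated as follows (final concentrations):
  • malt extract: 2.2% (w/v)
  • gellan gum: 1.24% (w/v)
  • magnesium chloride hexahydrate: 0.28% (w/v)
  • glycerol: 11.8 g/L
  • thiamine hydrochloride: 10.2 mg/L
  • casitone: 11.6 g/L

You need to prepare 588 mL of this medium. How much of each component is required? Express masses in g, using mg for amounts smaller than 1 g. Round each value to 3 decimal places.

Working volume: 588 mL = 0.588 L.
malt extract: 2.2 g per 100 mL × 588 mL ÷ 100 = 12.936 g
gellan gum: 1.24% w/v = 12.4 g/L → 12.4 × 0.588 L = 7.291 g
magnesium chloride hexahydrate: 0.28 g per 100 mL × 588 mL ÷ 100 = 1.646 g
glycerol: 11.8 g/L × 0.588 L = 6.938 g
thiamine hydrochloride: 10.2 mg/L × 0.588 L = 5.998 mg
casitone: 11.6 g/L × 0.588 L = 6.821 g

malt extract 12.936 g; gellan gum 7.291 g; magnesium chloride hexahydrate 1.646 g; glycerol 6.938 g; thiamine hydrochloride 5.998 mg; casitone 6.821 g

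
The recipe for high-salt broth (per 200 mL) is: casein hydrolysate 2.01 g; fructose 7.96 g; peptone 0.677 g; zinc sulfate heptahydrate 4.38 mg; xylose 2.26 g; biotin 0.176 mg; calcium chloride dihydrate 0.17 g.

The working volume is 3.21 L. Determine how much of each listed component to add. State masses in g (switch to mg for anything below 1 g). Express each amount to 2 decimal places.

casein hydrolysate 32.26 g; fructose 127.76 g; peptone 10.87 g; zinc sulfate heptahydrate 70.30 mg; xylose 36.27 g; biotin 2.82 mg; calcium chloride dihydrate 2.73 g

Scale factor = 3210 mL / 200 mL = 16.05.
casein hydrolysate: 2.01 g × (3210 mL / 200 mL) = 32.26 g
fructose: 7.96 g × (3210 mL / 200 mL) = 127.76 g
peptone: 0.677 g × (3210 mL / 200 mL) = 10.87 g
zinc sulfate heptahydrate: 4.38 mg × (3210 mL / 200 mL) = 70.30 mg
xylose: 2.26 g × (3210 mL / 200 mL) = 36.27 g
biotin: 0.176 mg × (3210 mL / 200 mL) = 2.82 mg
calcium chloride dihydrate: 0.17 g × (3210 mL / 200 mL) = 2.73 g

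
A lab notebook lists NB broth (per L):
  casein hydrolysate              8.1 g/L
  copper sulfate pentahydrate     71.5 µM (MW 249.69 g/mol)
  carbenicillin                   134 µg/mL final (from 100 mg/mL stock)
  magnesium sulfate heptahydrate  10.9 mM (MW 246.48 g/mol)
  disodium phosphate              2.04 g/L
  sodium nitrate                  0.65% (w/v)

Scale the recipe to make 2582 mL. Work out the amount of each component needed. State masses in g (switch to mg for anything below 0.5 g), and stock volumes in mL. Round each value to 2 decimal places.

casein hydrolysate 20.91 g; copper sulfate pentahydrate 46.10 mg; carbenicillin 3.46 mL; magnesium sulfate heptahydrate 6.94 g; disodium phosphate 5.27 g; sodium nitrate 16.78 g

Scale factor relative to 1 L: 2.582.
casein hydrolysate: 8.1 g/L × 2.582 L = 20.91 g
copper sulfate pentahydrate: 71.5 µmol/L × 249.69 g/mol × 2.582 L ÷ 1000 = 46.10 mg
carbenicillin: V = C2·V2/C1 = 134 µg/mL × 2582 mL ÷ 100000 µg/mL = 3.46 mL
magnesium sulfate heptahydrate: 10.9 mmol/L × 246.48 g/mol × 2.582 L ÷ 1000 = 6.94 g
disodium phosphate: 2.04 g/L × 2.582 L = 5.27 g
sodium nitrate: 0.65 g per 100 mL × 2582 mL ÷ 100 = 16.78 g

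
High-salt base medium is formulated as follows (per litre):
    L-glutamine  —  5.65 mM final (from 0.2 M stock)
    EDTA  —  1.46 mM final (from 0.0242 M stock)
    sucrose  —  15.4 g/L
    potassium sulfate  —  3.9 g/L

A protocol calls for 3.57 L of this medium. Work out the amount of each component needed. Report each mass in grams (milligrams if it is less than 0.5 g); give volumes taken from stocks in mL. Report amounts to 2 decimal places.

Working volume: 3.57 L.
L-glutamine: C1V1 = C2V2 → 5.65 mM × 3570 mL ÷ 200 mM = 100.85 mL
EDTA: dilute stock: 1.46 mM × 3570 mL ÷ 24.2 mM = 215.38 mL
sucrose: 15.4 g/L × 3.57 L = 54.98 g
potassium sulfate: 3.9 g/L × 3.57 L = 13.92 g

L-glutamine 100.85 mL; EDTA 215.38 mL; sucrose 54.98 g; potassium sulfate 13.92 g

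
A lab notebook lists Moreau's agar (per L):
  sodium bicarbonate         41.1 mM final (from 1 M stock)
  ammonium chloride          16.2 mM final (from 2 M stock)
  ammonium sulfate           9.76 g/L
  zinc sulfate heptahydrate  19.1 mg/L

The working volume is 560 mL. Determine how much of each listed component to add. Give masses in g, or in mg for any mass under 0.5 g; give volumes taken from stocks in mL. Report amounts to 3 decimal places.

sodium bicarbonate 23.016 mL; ammonium chloride 4.536 mL; ammonium sulfate 5.466 g; zinc sulfate heptahydrate 10.696 mg

Working volume: 560 mL = 0.56 L.
sodium bicarbonate: dilute stock: 41.1 mM × 560 mL ÷ 1000 mM = 23.016 mL
ammonium chloride: dilute stock: 16.2 mM × 560 mL ÷ 2000 mM = 4.536 mL
ammonium sulfate: 9.76 g/L × 0.56 L = 5.466 g
zinc sulfate heptahydrate: 19.1 mg/L × 0.56 L = 10.696 mg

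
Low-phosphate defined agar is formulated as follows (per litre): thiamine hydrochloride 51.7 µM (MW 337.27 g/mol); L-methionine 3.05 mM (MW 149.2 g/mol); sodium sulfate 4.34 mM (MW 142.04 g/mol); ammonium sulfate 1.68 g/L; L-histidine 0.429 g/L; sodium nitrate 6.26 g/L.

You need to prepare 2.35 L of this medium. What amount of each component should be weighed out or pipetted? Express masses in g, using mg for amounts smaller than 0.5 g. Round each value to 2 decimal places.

thiamine hydrochloride 40.98 mg; L-methionine 1.07 g; sodium sulfate 1.45 g; ammonium sulfate 3.95 g; L-histidine 1.01 g; sodium nitrate 14.71 g

Working volume: 2.35 L.
thiamine hydrochloride: 51.7 µmol/L × 337.27 g/mol × 2.35 L ÷ 1000 = 40.98 mg
L-methionine: 3.05 mmol/L × 149.2 g/mol × 2.35 L ÷ 1000 = 1.07 g
sodium sulfate: 4.34 mmol/L × 142.04 g/mol × 2.35 L ÷ 1000 = 1.45 g
ammonium sulfate: 1.68 g/L × 2.35 L = 3.95 g
L-histidine: 0.429 g/L × 2.35 L = 1.01 g
sodium nitrate: 6.26 g/L × 2.35 L = 14.71 g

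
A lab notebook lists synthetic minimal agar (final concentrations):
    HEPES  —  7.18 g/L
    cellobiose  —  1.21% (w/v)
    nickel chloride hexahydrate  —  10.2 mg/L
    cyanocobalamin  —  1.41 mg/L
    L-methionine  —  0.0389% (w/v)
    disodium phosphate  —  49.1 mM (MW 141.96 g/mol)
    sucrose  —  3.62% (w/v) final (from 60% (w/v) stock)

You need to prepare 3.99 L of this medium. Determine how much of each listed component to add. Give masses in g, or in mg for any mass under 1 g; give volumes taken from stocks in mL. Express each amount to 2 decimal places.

HEPES 28.65 g; cellobiose 48.28 g; nickel chloride hexahydrate 40.70 mg; cyanocobalamin 5.63 mg; L-methionine 1.55 g; disodium phosphate 27.81 g; sucrose 240.73 mL

Scale factor relative to 1 L: 3.99.
HEPES: 7.18 g/L × 3.99 L = 28.65 g
cellobiose: 1.21 g per 100 mL × 3990 mL ÷ 100 = 48.28 g
nickel chloride hexahydrate: 10.2 mg/L × 3.99 L = 40.70 mg
cyanocobalamin: 1.41 mg/L × 3.99 L = 5.63 mg
L-methionine: 0.0389% w/v = 0.389 g/L → 0.389 × 3.99 L = 1.55 g
disodium phosphate: 49.1 mmol/L × 141.96 g/mol × 3.99 L ÷ 1000 = 27.81 g
sucrose: V = C2·V2/C1 = 3.62% ÷ 60% × 3990 mL = 240.73 mL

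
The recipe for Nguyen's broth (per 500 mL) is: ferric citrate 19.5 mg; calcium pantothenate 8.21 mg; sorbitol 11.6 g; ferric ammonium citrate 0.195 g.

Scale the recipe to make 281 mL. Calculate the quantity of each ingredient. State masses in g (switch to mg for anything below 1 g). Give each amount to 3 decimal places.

ferric citrate 10.959 mg; calcium pantothenate 4.614 mg; sorbitol 6.519 g; ferric ammonium citrate 109.590 mg

Scale factor = 281 mL / 500 mL = 0.562.
ferric citrate: 19.5 mg × (281 mL / 500 mL) = 10.959 mg
calcium pantothenate: 8.21 mg × (281 mL / 500 mL) = 4.614 mg
sorbitol: 11.6 g × (281 mL / 500 mL) = 6.519 g
ferric ammonium citrate: 0.195 g × (281 mL / 500 mL) = 0.10959 g = 109.590 mg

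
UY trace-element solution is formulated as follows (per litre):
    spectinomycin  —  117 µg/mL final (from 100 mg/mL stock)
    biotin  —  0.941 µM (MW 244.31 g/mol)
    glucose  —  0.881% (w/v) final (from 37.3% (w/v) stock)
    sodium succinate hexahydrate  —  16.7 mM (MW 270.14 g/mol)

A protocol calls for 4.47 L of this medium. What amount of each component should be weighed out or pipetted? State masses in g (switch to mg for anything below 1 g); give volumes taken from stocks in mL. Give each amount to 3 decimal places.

spectinomycin 5.230 mL; biotin 1.028 mg; glucose 105.578 mL; sodium succinate hexahydrate 20.166 g

Working volume: 4.47 L.
spectinomycin: V = C2·V2/C1 = 117 µg/mL × 4470 mL ÷ 100000 µg/mL = 5.230 mL
biotin: 0.941 µmol/L × 244.31 g/mol × 4.47 L ÷ 1000 = 1.028 mg
glucose: C1V1 = C2V2 → 0.881% ÷ 37.3% × 4470 mL = 105.578 mL
sodium succinate hexahydrate: 16.7 mmol/L × 270.14 g/mol × 4.47 L ÷ 1000 = 20.166 g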